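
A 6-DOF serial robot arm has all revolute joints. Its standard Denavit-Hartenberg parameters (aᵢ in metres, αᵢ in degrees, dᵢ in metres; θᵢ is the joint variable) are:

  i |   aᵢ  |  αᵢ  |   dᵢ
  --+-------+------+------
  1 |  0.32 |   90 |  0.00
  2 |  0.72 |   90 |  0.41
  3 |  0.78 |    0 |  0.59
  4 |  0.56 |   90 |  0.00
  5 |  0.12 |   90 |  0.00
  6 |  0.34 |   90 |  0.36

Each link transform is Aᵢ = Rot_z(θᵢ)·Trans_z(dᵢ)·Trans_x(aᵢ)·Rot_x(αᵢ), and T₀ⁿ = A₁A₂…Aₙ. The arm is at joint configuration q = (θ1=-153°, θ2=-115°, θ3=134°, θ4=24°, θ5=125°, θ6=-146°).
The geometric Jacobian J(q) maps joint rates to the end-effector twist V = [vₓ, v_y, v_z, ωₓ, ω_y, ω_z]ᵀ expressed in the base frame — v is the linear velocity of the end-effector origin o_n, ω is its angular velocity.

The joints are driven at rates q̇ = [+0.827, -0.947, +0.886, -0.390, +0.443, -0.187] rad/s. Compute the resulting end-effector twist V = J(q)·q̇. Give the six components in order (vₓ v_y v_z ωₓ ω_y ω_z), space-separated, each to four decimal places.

-1.3394 -1.7417 0.8238 0.6994 -0.3099 0.7122

o_n = [-0.5616, 1.0043, 0.9800]
J₁: ẑ×o_n = [-1.0043, -0.5616, 0.0000], ω = ẑ
J2: z=[-0.4540, 0.8910, 0.0000] o=[-0.2851, -0.1453, 0.0000] → [0.8732, 0.4449, -0.2755, -0.4540, 0.8910, 0.0000]
J3: z=[0.8075, 0.4115, 0.4226] o=[-0.2001, 0.3582, -0.6525] → [0.3987, -1.4711, 0.6705, 0.8075, 0.4115, 0.4226]
J4: z=[0.8075, 0.4115, 0.4226] o=[-0.1825, 0.9969, 0.0879] → [0.3640, -0.8807, 0.1620, 0.8075, 0.4115, 0.4226]
J5: z=[-0.2799, 0.8980, -0.3395] o=[-0.4732, 1.0842, 0.5584] → [0.3515, 0.1480, 0.1018, -0.2799, 0.8980, -0.3395]
J6: z=[0.0379, 0.3637, 0.9307] o=[-0.3581, 1.1139, 0.5422] → [0.2613, -0.2060, 0.0699, 0.0379, 0.3637, 0.9307]
V = J·q̇ = [-1.3394, -1.7417, 0.8238, 0.6994, -0.3099, 0.7122]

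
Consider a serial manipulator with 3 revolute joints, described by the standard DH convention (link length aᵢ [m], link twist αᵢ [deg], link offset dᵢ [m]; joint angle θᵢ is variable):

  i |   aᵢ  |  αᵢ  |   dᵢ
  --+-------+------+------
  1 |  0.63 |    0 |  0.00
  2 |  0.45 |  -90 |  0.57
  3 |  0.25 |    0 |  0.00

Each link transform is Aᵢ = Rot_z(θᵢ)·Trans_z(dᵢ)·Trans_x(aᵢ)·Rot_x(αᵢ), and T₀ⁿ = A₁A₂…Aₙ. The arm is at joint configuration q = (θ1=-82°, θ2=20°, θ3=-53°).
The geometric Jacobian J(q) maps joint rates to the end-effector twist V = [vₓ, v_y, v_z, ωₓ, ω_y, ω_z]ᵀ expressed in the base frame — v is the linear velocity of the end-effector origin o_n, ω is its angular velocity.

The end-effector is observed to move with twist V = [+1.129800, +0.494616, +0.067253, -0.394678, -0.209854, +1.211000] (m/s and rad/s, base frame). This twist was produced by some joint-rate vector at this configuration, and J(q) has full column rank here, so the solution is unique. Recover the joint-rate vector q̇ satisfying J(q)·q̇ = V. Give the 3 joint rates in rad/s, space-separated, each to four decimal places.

o_n = [0.3696, -1.1540, 0.7697]
J₁: ẑ×o_n = [1.1540, 0.3696, -0.0000], ω = ẑ
J2: z=[0.0000, 0.0000, 1.0000] o=[0.0877, -0.6239, 0.0000] → [0.5302, 0.2819, -0.0000, 0.0000, 0.0000, 1.0000]
J3: z=[0.8829, 0.4695, 0.0000] o=[0.2989, -1.0212, 0.5700] → [0.0937, -0.1763, -0.1505, 0.8829, 0.4695, 0.0000]
q̇ = J⁺·V = [0.8490, 0.3620, -0.4470]

0.8490 0.3620 -0.4470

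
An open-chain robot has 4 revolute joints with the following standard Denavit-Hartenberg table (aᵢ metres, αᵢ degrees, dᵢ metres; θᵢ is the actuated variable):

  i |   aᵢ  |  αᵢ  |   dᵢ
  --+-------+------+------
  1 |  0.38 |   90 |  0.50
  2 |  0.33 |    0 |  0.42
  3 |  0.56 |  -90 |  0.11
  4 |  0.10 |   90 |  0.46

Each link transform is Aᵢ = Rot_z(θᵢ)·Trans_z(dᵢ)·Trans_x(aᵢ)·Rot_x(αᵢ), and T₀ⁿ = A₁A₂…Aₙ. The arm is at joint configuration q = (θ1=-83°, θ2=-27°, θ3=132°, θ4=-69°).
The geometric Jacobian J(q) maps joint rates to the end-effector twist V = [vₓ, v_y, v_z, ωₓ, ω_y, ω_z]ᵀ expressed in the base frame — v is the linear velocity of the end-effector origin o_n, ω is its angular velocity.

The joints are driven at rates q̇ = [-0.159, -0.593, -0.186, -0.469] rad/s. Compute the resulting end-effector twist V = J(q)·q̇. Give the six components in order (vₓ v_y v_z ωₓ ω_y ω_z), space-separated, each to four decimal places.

-0.0068 -0.1812 0.2496 0.8284 -0.3547 -0.0376

o_n = [-0.6095, -0.1509, 0.8067]
J₁: ẑ×o_n = [0.1509, -0.6095, 0.0000], ω = ẑ
J2: z=[-0.9925, -0.1219, 0.0000] o=[0.0463, -0.3772, 0.5000] → [-0.0374, 0.3044, -0.3045, -0.9925, -0.1219, 0.0000]
J3: z=[-0.9925, -0.1219, 0.0000] o=[-0.3347, -0.7202, 0.3502] → [-0.0556, 0.4531, -0.5985, -0.9925, -0.1219, 0.0000]
J4: z=[-0.1177, 0.9587, -0.2588] o=[-0.4616, -0.5897, 0.8911] → [0.0326, 0.0284, 0.0902, -0.1177, 0.9587, -0.2588]
V = J·q̇ = [-0.0068, -0.1812, 0.2496, 0.8284, -0.3547, -0.0376]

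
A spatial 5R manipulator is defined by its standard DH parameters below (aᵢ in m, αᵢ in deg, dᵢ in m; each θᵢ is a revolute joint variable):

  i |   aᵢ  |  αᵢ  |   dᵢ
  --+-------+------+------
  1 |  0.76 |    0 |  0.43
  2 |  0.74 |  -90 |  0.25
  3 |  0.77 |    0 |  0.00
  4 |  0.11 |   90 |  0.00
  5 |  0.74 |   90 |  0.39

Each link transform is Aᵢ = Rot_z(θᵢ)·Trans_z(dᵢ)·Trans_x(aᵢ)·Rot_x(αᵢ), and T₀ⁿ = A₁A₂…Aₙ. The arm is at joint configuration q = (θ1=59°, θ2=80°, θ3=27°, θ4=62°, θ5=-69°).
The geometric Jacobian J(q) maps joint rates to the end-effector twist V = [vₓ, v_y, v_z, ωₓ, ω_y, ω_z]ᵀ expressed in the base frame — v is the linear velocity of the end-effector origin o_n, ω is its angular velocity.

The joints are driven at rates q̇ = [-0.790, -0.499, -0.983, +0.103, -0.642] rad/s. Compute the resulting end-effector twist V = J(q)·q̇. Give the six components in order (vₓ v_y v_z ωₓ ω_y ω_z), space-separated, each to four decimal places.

o_n = [-0.5308, 2.3685, -0.0379]
J₁: ẑ×o_n = [-2.3685, -0.5308, 0.0000], ω = ẑ
J2: z=[0.0000, 0.0000, 1.0000] o=[0.3914, 0.6514, 0.4300] → [-1.7171, -0.9223, 0.0000, 0.0000, 0.0000, 1.0000]
J3: z=[-0.6561, -0.7547, 0.0000] o=[-0.1671, 1.1369, 0.6800] → [0.5418, -0.4710, -1.0826, -0.6561, -0.7547, 0.0000]
J4: z=[-0.6561, -0.7547, 0.0000] o=[-0.6848, 1.5870, 0.3304] → [0.2780, -0.2416, -0.3965, -0.6561, -0.7547, 0.0000]
J5: z=[-0.7546, 0.6560, 0.0175] o=[-0.6863, 1.5883, 0.2204] → [-0.1831, -0.1922, -0.6907, -0.7546, 0.6560, 0.0175]
V = J·q̇ = [2.3416, 1.4411, 1.4668, 1.0618, 0.2430, -1.3002]

2.3416 1.4411 1.4668 1.0618 0.2430 -1.3002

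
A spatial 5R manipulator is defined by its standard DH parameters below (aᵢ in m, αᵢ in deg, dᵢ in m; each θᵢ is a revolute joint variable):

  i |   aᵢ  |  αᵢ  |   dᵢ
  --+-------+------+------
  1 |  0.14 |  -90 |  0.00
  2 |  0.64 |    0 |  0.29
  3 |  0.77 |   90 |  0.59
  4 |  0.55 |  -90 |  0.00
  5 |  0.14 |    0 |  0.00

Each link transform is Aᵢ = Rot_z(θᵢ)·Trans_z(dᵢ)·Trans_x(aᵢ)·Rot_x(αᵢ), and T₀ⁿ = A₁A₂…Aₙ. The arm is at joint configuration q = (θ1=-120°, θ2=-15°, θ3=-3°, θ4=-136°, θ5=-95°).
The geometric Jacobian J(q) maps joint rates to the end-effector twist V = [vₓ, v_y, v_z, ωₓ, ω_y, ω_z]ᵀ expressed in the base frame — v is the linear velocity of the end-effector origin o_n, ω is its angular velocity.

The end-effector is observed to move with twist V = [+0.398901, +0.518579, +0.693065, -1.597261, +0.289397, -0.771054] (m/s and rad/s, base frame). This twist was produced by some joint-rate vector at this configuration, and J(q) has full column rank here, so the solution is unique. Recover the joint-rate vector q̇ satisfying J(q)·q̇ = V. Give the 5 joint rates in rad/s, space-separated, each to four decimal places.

o_n = [-0.1012, -1.1881, 0.4167]
J₁: ẑ×o_n = [1.1881, -0.1012, 0.0000], ω = ẑ
J2: z=[0.8660, -0.5000, 0.0000] o=[-0.0700, -0.1212, 0.0000] → [-0.2083, -0.3609, -0.9395, 0.8660, -0.5000, 0.0000]
J3: z=[0.8660, -0.5000, 0.0000] o=[-0.1279, -0.8016, 0.1656] → [-0.1255, -0.2174, -0.3213, 0.8660, -0.5000, 0.0000]
J4: z=[0.1545, 0.2676, 0.9511] o=[0.0168, -1.7308, 0.4036] → [-0.5127, -0.1143, 0.1154, 0.1545, 0.2676, 0.9511]
J5: z=[-0.9533, -0.2125, 0.2147] o=[-0.1259, -1.2139, 0.2813] → [-0.0343, 0.1343, -0.0194, -0.9533, -0.2125, 0.2147]
q̇ = J⁺·V = [-0.1500, -0.6610, -0.5260, -0.7600, 0.4740]

-0.1500 -0.6610 -0.5260 -0.7600 0.4740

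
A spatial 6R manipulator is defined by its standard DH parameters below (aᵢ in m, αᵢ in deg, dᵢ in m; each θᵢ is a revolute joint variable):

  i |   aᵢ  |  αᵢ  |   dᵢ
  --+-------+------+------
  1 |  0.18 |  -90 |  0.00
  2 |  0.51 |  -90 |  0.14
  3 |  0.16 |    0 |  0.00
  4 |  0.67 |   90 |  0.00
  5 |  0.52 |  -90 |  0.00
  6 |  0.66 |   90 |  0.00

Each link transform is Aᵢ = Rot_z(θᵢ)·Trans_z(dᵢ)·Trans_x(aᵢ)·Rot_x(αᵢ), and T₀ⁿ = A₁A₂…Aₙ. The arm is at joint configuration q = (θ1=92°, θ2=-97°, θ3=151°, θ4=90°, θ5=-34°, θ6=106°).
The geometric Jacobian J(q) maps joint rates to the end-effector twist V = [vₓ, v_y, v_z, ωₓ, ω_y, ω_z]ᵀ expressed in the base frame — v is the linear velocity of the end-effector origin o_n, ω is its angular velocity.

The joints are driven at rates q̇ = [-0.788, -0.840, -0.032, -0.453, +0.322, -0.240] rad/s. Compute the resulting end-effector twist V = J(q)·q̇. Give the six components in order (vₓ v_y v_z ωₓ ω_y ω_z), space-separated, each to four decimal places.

-0.2994 0.6472 -0.8024 1.1356 -0.6132 -1.0863

o_n = [-1.1982, -0.1061, 0.4377]
J₁: ẑ×o_n = [0.1061, -1.1982, 0.0000], ω = ẑ
J2: z=[-0.9994, -0.0349, 0.0000] o=[-0.0063, 0.1799, 0.0000] → [-0.0153, 0.4375, 0.2442, -0.9994, -0.0349, 0.0000]
J3: z=[-0.0346, 0.9919, 0.1219] o=[-0.1440, 0.1129, 0.5062] → [-0.0412, -0.1308, 1.0532, -0.0346, 0.9919, 0.1219]
J4: z=[-0.0346, 0.9919, 0.1219] o=[-0.0671, 0.1326, 0.3673] → [0.0990, -0.1354, 1.1302, -0.0346, 0.9919, 0.1219]
J5: z=[0.4808, 0.1234, -0.8681] o=[-0.6541, 0.1518, 0.0449] → [-0.1753, 0.2834, -0.0568, 0.4808, 0.1234, -0.8681]
J6: z=[-0.5187, 0.8383, -0.1680] o=[-1.0218, -0.1244, -0.1980] → [0.5360, 0.3594, 0.1384, -0.5187, 0.8383, -0.1680]
V = J·q̇ = [-0.2994, 0.6472, -0.8024, 1.1356, -0.6132, -1.0863]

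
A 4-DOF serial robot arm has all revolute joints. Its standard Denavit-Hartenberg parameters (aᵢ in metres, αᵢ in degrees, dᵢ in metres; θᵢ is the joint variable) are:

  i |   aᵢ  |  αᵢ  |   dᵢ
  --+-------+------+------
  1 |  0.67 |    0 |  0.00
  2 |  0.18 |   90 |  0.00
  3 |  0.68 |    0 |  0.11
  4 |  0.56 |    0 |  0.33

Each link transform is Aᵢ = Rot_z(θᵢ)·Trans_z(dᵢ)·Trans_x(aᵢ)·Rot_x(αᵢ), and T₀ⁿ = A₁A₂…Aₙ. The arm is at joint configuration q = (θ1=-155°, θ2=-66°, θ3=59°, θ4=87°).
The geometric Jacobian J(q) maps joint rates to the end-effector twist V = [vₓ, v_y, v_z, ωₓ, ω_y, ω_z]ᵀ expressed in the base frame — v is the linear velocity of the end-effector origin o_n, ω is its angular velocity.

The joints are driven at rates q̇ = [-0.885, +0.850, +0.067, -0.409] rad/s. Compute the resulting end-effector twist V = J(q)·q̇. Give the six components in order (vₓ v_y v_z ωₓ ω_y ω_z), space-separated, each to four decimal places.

o_n = [-0.3683, 0.0922, 0.8960]
J₁: ẑ×o_n = [-0.0922, -0.3683, 0.0000], ω = ẑ
J2: z=[0.0000, 0.0000, 1.0000] o=[-0.6072, -0.2832, 0.0000] → [-0.3753, 0.2389, 0.0000, 0.0000, 0.0000, 1.0000]
J3: z=[0.6561, 0.7547, 0.0000] o=[-0.7431, -0.1651, 0.0000] → [0.6762, -0.5878, -0.1140, 0.6561, 0.7547, 0.0000]
J4: z=[0.6561, 0.7547, 0.0000] o=[-0.9352, 0.1477, 0.5829] → [0.2363, -0.2054, -0.4643, 0.6561, 0.7547, 0.0000]
V = J·q̇ = [-0.2888, 0.5737, 0.1822, -0.2244, -0.2581, -0.0350]

-0.2888 0.5737 0.1822 -0.2244 -0.2581 -0.0350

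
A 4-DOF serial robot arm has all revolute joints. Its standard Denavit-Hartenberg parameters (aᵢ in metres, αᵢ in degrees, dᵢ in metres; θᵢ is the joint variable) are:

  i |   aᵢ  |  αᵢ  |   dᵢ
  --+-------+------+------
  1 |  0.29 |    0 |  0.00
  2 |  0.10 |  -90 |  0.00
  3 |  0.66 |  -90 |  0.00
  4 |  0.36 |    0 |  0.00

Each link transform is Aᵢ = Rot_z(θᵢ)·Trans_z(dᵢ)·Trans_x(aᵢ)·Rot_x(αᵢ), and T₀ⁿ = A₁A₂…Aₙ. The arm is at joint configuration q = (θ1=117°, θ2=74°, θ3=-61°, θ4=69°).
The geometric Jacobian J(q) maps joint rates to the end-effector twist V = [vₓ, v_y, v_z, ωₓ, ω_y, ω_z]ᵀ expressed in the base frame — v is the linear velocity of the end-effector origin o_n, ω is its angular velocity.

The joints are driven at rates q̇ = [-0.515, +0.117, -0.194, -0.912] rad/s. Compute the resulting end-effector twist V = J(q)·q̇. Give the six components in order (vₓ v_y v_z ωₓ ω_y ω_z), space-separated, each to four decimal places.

o_n = [-0.6694, 0.4962, 0.6901]
J₁: ẑ×o_n = [-0.4962, -0.6694, 0.0000], ω = ẑ
J2: z=[0.0000, 0.0000, 1.0000] o=[-0.1317, 0.2584, 0.0000] → [-0.2378, -0.5378, 0.0000, 0.0000, 0.0000, 1.0000]
J3: z=[0.1908, -0.9816, 0.0000] o=[-0.2298, 0.2393, 0.0000] → [-0.6774, -0.1317, -0.3825, 0.1908, -0.9816, 0.0000]
J4: z=[-0.8586, -0.1669, -0.4848] o=[-0.5439, 0.1783, 0.5772] → [0.1353, 0.1577, -0.2940, -0.8586, -0.1669, -0.4848]
V = J·q̇ = [0.2357, 0.1635, 0.3423, 0.7460, 0.3426, 0.0441]

0.2357 0.1635 0.3423 0.7460 0.3426 0.0441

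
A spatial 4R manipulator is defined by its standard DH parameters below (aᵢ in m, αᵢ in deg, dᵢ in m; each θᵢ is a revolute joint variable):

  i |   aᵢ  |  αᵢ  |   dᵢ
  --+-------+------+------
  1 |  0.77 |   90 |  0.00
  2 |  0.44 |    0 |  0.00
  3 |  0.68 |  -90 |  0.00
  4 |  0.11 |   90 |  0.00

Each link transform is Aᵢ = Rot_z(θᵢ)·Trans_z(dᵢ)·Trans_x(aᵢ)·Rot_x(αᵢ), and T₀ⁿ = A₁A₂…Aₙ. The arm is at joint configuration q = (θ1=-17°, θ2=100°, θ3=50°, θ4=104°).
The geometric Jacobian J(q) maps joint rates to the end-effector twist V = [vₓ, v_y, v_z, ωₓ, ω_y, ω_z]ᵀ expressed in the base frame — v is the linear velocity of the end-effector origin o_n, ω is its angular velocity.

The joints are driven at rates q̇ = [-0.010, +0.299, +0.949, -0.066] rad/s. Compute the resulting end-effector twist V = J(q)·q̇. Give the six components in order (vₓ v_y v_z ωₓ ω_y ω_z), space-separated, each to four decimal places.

-0.5185 0.1590 -0.7255 -0.3333 -1.2031 0.0472

o_n = [0.1534, 0.0647, 0.7600]
J₁: ẑ×o_n = [-0.0647, 0.1534, 0.0000], ω = ẑ
J2: z=[-0.2924, -0.9563, 0.0000] o=[0.7364, -0.2251, 0.0000] → [-0.7268, 0.2222, -0.6423, -0.2924, -0.9563, 0.0000]
J3: z=[-0.2924, -0.9563, 0.0000] o=[0.6633, -0.2028, 0.4333] → [-0.3124, 0.0955, -0.5659, -0.2924, -0.9563, 0.0000]
J4: z=[-0.4782, 0.1462, -0.8660] o=[0.1001, -0.0306, 0.7733] → [0.0806, -0.0525, -0.0534, -0.4782, 0.1462, -0.8660]
V = J·q̇ = [-0.5185, 0.1590, -0.7255, -0.3333, -1.2031, 0.0472]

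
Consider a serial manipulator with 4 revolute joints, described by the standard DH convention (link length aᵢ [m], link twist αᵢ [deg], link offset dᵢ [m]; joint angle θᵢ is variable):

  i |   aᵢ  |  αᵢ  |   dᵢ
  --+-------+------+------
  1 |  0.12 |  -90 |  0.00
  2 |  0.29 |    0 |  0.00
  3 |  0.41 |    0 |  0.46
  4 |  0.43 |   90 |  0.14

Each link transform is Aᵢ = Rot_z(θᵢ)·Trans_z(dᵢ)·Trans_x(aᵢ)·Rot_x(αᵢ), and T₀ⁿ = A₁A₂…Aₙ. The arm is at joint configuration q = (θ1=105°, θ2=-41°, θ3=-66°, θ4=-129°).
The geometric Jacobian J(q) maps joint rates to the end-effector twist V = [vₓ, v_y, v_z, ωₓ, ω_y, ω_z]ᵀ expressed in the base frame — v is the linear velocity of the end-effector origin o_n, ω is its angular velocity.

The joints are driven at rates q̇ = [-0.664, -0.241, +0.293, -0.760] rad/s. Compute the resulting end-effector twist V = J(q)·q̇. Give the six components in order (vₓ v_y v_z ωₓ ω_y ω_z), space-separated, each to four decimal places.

-0.1756 0.6003 -0.1113 0.6839 0.1832 -0.6640

o_n = [-0.5740, -0.1760, 0.2259]
J₁: ẑ×o_n = [0.1760, -0.5740, 0.0000], ω = ẑ
J2: z=[-0.9659, -0.2588, 0.0000] o=[-0.0311, 0.1159, 0.0000] → [-0.0585, 0.2182, 0.1415, -0.9659, -0.2588, 0.0000]
J3: z=[-0.9659, -0.2588, 0.0000] o=[-0.0877, 0.3273, 0.1903] → [-0.0092, 0.0344, 0.3603, -0.9659, -0.2588, 0.0000]
J4: z=[-0.9659, -0.2588, 0.0000] o=[-0.5010, 0.0925, 0.5823] → [0.0923, -0.3443, 0.2405, -0.9659, -0.2588, 0.0000]
V = J·q̇ = [-0.1756, 0.6003, -0.1113, 0.6839, 0.1832, -0.6640]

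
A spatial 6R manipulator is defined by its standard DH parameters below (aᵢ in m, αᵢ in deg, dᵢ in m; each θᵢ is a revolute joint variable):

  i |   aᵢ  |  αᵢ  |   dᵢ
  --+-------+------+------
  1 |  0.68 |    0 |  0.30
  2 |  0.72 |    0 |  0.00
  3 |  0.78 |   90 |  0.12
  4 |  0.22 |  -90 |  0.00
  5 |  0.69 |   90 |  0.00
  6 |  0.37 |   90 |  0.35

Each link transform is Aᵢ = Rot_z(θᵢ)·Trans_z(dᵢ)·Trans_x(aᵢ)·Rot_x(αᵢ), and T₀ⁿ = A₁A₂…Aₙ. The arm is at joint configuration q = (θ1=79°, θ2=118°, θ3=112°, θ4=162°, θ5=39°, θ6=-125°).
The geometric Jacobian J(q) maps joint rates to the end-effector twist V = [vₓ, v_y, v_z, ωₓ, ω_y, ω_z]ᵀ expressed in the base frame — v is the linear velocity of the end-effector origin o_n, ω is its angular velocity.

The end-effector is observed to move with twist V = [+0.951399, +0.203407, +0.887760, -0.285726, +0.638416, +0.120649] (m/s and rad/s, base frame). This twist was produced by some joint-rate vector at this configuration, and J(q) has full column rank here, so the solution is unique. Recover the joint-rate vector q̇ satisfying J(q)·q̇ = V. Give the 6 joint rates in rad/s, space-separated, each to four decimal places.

-0.7740 0.3080 0.7140 -0.9250 0.3300 0.9590

o_n = [-0.4724, 0.3959, 0.9590]
J₁: ẑ×o_n = [-0.3959, -0.4724, 0.0000], ω = ẑ
J2: z=[0.0000, 0.0000, 1.0000] o=[0.1298, 0.6675, 0.3000] → [0.2716, -0.6022, 0.0000, 0.0000, 0.0000, 1.0000]
J3: z=[0.0000, 0.0000, 1.0000] o=[-0.5588, 0.4570, 0.3000] → [0.0611, 0.0864, -0.0000, 0.0000, 0.0000, 1.0000]
J4: z=[-0.7771, -0.6293, 0.0000] o=[-0.0679, -0.1492, 0.4200] → [-0.3392, 0.4189, -0.6782, -0.7771, -0.6293, 0.0000]
J5: z=[-0.1945, 0.2402, -0.9511] o=[-0.1996, 0.0134, 0.4880] → [0.4769, 0.3511, -0.0089, -0.1945, 0.2402, -0.9511]
J6: z=[-0.9806, -0.0239, 0.1945] o=[-0.1831, 0.6830, 0.6537] → [0.0485, 0.2432, 0.2746, -0.9806, -0.0239, 0.1945]
q̇ = J⁺·V = [-0.7740, 0.3080, 0.7140, -0.9250, 0.3300, 0.9590]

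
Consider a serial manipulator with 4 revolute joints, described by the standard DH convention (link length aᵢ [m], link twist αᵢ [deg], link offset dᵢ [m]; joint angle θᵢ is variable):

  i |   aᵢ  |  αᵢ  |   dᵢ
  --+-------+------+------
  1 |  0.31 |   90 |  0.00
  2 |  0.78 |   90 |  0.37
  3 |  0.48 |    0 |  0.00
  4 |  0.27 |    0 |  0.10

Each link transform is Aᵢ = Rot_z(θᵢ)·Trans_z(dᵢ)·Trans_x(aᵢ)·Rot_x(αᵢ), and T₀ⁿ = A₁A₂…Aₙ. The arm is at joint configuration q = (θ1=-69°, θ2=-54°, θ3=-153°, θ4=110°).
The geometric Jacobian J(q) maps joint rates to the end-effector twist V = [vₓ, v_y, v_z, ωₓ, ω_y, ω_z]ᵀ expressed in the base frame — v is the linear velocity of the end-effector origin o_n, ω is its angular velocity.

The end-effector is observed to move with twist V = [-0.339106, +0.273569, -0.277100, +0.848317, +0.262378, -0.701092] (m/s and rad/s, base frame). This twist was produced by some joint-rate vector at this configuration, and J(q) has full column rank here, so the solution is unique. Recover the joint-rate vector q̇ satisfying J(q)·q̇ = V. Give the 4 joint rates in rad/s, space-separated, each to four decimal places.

-0.7440 -0.8860 0.4160 -0.4890

o_n = [0.2278, -0.5041, -0.5036]
J₁: ẑ×o_n = [0.5041, 0.2278, -0.0000], ω = ẑ
J2: z=[-0.9336, -0.3584, 0.0000] o=[0.1111, -0.2894, 0.0000] → [0.1805, -0.4701, 0.2423, -0.9336, -0.3584, 0.0000]
J3: z=[-0.2899, 0.7553, -0.5878] o=[-0.0700, -0.8500, -0.6310] → [0.2996, -0.1381, -0.3253, -0.2899, 0.7553, -0.5878]
J4: z=[-0.2899, 0.7553, -0.5878] o=[0.0433, -0.5372, -0.2850] → [-0.1456, -0.1718, -0.1490, -0.2899, 0.7553, -0.5878]
q̇ = J⁺·V = [-0.7440, -0.8860, 0.4160, -0.4890]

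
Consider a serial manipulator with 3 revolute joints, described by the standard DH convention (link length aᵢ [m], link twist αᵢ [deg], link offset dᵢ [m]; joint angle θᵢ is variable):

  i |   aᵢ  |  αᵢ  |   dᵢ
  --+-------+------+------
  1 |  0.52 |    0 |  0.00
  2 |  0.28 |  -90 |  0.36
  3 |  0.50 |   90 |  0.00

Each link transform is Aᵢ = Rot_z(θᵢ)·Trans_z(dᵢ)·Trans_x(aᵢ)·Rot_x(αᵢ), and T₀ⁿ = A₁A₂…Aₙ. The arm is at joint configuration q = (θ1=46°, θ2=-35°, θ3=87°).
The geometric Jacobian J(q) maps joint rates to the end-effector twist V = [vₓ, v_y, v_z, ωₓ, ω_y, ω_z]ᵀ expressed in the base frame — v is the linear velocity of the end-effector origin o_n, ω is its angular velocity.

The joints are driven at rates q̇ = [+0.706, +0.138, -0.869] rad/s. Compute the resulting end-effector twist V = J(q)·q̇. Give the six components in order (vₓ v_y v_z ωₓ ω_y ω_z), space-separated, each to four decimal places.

o_n = [0.6618, 0.4325, -0.1393]
J₁: ẑ×o_n = [-0.4325, 0.6618, 0.0000], ω = ẑ
J2: z=[0.0000, 0.0000, 1.0000] o=[0.3612, 0.3741, 0.0000] → [-0.0584, 0.3005, 0.0000, 0.0000, 0.0000, 1.0000]
J3: z=[-0.1908, 0.9816, 0.0000] o=[0.6361, 0.4275, 0.3600] → [-0.4901, -0.0953, -0.0262, -0.1908, 0.9816, 0.0000]
V = J·q̇ = [0.1125, 0.5915, 0.0227, 0.1658, -0.8530, 0.8440]

0.1125 0.5915 0.0227 0.1658 -0.8530 0.8440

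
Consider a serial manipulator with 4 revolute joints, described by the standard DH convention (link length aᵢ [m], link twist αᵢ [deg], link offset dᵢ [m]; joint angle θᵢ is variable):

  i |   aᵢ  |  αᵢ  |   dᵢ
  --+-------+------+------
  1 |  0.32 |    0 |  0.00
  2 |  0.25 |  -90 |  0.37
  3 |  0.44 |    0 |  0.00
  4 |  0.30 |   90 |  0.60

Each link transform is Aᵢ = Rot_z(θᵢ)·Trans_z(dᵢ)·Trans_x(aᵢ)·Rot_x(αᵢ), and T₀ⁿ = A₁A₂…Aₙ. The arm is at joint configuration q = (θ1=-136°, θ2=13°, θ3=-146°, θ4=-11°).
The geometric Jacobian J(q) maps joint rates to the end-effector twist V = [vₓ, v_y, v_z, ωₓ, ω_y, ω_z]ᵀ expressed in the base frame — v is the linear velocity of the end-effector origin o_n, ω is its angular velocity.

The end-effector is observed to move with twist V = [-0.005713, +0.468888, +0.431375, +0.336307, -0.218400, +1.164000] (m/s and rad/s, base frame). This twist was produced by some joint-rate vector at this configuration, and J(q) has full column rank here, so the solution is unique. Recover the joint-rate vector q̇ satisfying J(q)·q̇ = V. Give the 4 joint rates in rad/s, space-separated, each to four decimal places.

o_n = [0.4859, -0.2212, 0.7333]
J₁: ẑ×o_n = [0.2212, 0.4859, -0.0000], ω = ẑ
J2: z=[0.0000, 0.0000, 1.0000] o=[-0.2302, -0.2223, 0.0000] → [-0.0011, 0.7161, 0.0000, 0.0000, 0.0000, 1.0000]
J3: z=[0.8387, -0.5446, 0.0000] o=[-0.3663, -0.4320, 0.3700] → [-0.1978, -0.3047, 0.6409, 0.8387, -0.5446, 0.0000]
J4: z=[0.8387, -0.5446, 0.0000] o=[-0.1677, -0.1260, 0.6160] → [-0.0638, -0.0983, 0.2762, 0.8387, -0.5446, 0.0000]
q̇ = J⁺·V = [0.6250, 0.5390, 0.8790, -0.4780]

0.6250 0.5390 0.8790 -0.4780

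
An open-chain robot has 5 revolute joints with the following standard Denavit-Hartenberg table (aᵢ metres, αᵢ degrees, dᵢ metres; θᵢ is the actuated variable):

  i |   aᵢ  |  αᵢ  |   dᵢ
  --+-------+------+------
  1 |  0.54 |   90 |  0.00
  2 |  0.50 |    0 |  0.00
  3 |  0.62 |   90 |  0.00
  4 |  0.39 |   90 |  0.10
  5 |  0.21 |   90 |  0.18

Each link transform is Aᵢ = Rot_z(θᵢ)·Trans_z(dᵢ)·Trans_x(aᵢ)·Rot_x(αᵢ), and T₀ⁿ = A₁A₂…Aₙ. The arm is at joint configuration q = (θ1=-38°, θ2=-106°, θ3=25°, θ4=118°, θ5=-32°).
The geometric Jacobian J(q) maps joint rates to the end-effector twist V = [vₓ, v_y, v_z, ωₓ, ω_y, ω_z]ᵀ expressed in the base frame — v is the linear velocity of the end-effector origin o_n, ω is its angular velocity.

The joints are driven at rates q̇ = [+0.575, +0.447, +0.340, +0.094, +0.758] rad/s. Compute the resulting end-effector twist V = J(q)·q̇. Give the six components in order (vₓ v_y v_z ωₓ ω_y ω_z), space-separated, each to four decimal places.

0.7659 -0.3199 0.0826 -0.6943 -0.9079 -0.1007

o_n = [0.0280, -0.7657, -0.9848]
J₁: ẑ×o_n = [0.7657, 0.0280, -0.0000], ω = ẑ
J2: z=[-0.6157, -0.7880, 0.0000] o=[0.4255, -0.3325, 0.0000] → [0.7760, -0.6063, -0.0465, -0.6157, -0.7880, 0.0000]
J3: z=[-0.6157, -0.7880, 0.0000] o=[0.3169, -0.2476, -0.4806] → [0.3973, -0.3104, 0.0913, -0.6157, -0.7880, 0.0000]
J4: z=[-0.7783, 0.6081, -0.1564] o=[0.3934, -0.3073, -1.0930] → [-0.0059, 0.1414, 0.5789, -0.7783, 0.6081, -0.1564]
J5: z=[-0.1802, -0.4550, -0.8721] o=[0.0809, -0.5002, -0.9278] → [-0.2055, 0.0359, 0.0237, -0.1802, -0.4550, -0.8721]
V = J·q̇ = [0.7659, -0.3199, 0.0826, -0.6943, -0.9079, -0.1007]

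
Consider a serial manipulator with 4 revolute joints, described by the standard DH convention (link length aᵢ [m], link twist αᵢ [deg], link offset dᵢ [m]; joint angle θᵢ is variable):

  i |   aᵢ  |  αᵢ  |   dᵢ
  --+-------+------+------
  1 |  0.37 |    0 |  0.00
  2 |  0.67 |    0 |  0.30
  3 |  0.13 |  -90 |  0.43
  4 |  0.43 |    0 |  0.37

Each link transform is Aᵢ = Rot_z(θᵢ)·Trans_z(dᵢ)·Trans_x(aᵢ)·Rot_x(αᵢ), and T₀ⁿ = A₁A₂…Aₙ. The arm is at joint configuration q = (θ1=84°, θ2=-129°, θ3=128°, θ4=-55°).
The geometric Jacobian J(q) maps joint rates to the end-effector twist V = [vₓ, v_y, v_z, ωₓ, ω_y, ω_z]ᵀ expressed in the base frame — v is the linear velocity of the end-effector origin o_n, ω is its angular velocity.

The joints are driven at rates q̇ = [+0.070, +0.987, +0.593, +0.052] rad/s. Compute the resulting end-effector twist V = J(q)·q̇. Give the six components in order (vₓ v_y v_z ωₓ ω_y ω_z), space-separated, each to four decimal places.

o_n = [0.1911, 0.3131, 1.0822]
J₁: ẑ×o_n = [-0.3131, 0.1911, 0.0000], ω = ẑ
J2: z=[0.0000, 0.0000, 1.0000] o=[0.0387, 0.3680, 0.0000] → [0.0548, 0.1524, -0.0000, 0.0000, 0.0000, 1.0000]
J3: z=[0.0000, 0.0000, 1.0000] o=[0.5124, -0.1058, 0.3000] → [-0.4189, -0.3213, 0.0000, 0.0000, 0.0000, 1.0000]
J4: z=[-0.9925, 0.1219, 0.0000] o=[0.5283, 0.0232, 0.7300] → [0.0429, 0.3496, -0.2466, -0.9925, 0.1219, 0.0000]
V = J·q̇ = [-0.2140, -0.0086, -0.0128, -0.0516, 0.0063, 1.6500]

-0.2140 -0.0086 -0.0128 -0.0516 0.0063 1.6500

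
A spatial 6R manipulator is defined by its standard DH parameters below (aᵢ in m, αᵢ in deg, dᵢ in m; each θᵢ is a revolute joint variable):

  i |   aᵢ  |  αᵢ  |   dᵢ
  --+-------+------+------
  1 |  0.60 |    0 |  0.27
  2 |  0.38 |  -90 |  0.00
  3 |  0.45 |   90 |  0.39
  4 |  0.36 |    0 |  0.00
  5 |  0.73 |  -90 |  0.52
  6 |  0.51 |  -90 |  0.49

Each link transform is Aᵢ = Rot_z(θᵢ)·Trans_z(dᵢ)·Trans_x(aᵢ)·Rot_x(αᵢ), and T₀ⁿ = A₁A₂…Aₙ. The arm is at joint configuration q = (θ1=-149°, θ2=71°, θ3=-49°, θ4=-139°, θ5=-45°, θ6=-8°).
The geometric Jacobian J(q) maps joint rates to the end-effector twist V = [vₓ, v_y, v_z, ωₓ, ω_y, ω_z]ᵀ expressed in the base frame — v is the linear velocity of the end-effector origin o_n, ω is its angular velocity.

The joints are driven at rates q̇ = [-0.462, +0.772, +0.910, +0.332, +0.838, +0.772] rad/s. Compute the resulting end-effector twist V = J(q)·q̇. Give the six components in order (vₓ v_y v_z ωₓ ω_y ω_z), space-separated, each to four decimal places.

o_n = [-0.9198, 0.4019, -0.1633]
J₁: ẑ×o_n = [-0.4019, -0.9198, 0.0000], ω = ẑ
J2: z=[0.0000, 0.0000, 1.0000] o=[-0.5143, -0.3090, 0.2700] → [-0.7110, -0.4055, 0.0000, 0.0000, 0.0000, 1.0000]
J3: z=[0.9781, 0.2079, 0.0000] o=[-0.4353, -0.6807, 0.2700] → [-0.0901, 0.4239, 1.1597, 0.9781, 0.2079, 0.0000]
J4: z=[-0.1569, 0.7382, 0.6561] o=[0.0076, -0.8884, 0.6096] → [-1.4172, -0.7297, 0.4821, -0.1569, 0.7382, 0.6561]
J5: z=[-0.1569, 0.7382, 0.6561] o=[-0.2605, -0.7632, 0.4046] → [-1.1836, -0.5217, 0.3039, -0.1569, 0.7382, 0.6561]
J6: z=[-0.9853, -0.1626, -0.0526] o=[-0.3916, 0.0986, 0.1961] → [0.0744, -0.3264, -0.3848, -0.9853, -0.1626, -0.0526]
V = J·q̇ = [-1.8501, -0.4337, 1.1731, -0.0541, 0.9274, 1.0369]

-1.8501 -0.4337 1.1731 -0.0541 0.9274 1.0369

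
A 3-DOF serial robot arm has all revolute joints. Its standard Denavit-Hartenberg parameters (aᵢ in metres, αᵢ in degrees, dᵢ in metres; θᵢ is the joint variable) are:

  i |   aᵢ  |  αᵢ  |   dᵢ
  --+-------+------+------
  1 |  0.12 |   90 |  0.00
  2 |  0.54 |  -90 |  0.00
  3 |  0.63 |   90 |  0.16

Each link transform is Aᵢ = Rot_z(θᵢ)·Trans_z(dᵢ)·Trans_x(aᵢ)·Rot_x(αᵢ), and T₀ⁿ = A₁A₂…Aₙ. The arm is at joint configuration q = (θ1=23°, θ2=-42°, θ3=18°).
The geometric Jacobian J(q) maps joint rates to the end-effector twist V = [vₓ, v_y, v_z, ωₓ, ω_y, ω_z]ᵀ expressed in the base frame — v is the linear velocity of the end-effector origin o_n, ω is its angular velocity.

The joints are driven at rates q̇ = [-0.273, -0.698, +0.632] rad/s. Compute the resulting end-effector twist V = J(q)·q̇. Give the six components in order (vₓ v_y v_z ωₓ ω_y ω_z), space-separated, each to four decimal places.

-0.4820 -0.1117 -0.5833 0.1165 0.8077 0.1967

o_n = [0.9122, 0.5987, -0.6433]
J₁: ẑ×o_n = [-0.5987, 0.9122, 0.0000], ω = ẑ
J2: z=[0.3907, -0.9205, 0.0000] o=[0.1105, 0.0469, 0.0000] → [0.5922, 0.2514, 0.9536, 0.3907, -0.9205, 0.0000]
J3: z=[0.6159, 0.2615, 0.7431] o=[0.4799, 0.2037, -0.3613] → [-0.3673, 0.4950, 0.1303, 0.6159, 0.2615, 0.7431]
V = J·q̇ = [-0.4820, -0.1117, -0.5833, 0.1165, 0.8077, 0.1967]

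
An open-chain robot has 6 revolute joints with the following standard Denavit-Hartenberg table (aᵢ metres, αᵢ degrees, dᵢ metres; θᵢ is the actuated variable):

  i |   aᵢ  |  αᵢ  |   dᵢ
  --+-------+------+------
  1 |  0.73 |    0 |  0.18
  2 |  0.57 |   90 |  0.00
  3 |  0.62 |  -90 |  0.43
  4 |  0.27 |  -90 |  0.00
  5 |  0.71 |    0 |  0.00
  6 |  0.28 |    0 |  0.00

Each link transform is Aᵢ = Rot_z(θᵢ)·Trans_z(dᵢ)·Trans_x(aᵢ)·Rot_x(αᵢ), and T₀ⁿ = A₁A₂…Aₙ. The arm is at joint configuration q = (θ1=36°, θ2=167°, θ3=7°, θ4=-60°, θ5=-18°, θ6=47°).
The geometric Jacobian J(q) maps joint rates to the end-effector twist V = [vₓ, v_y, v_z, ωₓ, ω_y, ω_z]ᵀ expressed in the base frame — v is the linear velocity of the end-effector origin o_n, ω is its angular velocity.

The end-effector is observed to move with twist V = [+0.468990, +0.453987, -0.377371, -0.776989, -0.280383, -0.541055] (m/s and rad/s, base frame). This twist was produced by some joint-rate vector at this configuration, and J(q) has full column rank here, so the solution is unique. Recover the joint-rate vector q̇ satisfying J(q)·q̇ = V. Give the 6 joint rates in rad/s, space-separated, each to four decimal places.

o_n = [-1.6056, 1.0837, 0.4111]
J₁: ẑ×o_n = [-1.0837, -1.6056, 0.0000], ω = ẑ
J2: z=[0.0000, 0.0000, 1.0000] o=[0.5906, 0.4291, 0.1800] → [-0.6546, -2.1962, 0.0000, 0.0000, 0.0000, 1.0000]
J3: z=[-0.3907, 0.9205, 0.0000] o=[0.0659, 0.2064, 0.1800] → [0.2127, 0.0903, 1.1958, -0.3907, 0.9205, 0.0000]
J4: z=[0.1122, 0.0476, 0.9925] o=[-0.6686, 0.3617, 0.2556] → [-0.7092, -0.9475, 0.1256, 0.1122, 0.0476, 0.9925]
J5: z=[-0.5959, -0.7961, 0.1055] o=[-0.8833, 0.5246, 0.2720] → [-0.1697, 0.0067, -0.9082, -0.5959, -0.7961, 0.1055]
J6: z=[-0.5959, -0.7961, 0.1055] o=[-1.3956, 0.9424, 0.5309] → [0.0805, -0.0936, -0.2513, -0.5959, -0.7961, 0.1055]
q̇ = J⁺·V = [-0.2030, 0.2750, 0.4750, -0.7090, 0.9750, -0.1160]

-0.2030 0.2750 0.4750 -0.7090 0.9750 -0.1160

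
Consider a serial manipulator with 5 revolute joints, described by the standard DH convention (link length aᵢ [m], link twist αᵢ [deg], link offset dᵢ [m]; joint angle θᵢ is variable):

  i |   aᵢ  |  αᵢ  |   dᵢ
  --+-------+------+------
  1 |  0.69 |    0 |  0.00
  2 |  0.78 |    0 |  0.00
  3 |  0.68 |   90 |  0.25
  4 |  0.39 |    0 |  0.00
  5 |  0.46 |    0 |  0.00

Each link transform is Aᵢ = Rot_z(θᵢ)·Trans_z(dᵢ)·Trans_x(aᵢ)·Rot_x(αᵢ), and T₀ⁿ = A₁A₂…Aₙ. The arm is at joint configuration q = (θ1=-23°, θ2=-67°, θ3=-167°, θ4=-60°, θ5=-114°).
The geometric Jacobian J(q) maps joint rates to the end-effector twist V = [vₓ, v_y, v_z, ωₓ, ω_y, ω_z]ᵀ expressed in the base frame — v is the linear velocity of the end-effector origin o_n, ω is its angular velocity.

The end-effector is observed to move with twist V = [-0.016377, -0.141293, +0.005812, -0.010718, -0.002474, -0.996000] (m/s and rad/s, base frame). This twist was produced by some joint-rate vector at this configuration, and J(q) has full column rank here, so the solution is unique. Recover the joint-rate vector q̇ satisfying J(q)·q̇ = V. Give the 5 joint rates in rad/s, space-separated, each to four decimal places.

-0.3710 -0.0410 -0.5840 0.0040 -0.0150

o_n = [0.5412, -0.6428, -0.1358]
J₁: ẑ×o_n = [0.6428, 0.5412, -0.0000], ω = ẑ
J2: z=[0.0000, 0.0000, 1.0000] o=[0.6351, -0.2696, 0.0000] → [0.3732, -0.0939, 0.0000, 0.0000, 0.0000, 1.0000]
J3: z=[0.0000, 0.0000, 1.0000] o=[0.6351, -1.0496, 0.0000] → [-0.4068, -0.0939, 0.0000, 0.0000, 0.0000, 1.0000]
J4: z=[0.9744, 0.2250, 0.0000] o=[0.4822, -0.3870, 0.2500] → [-0.0868, 0.3759, -0.2625, 0.9744, 0.2250, 0.0000]
J5: z=[0.9744, 0.2250, 0.0000] o=[0.4383, -0.1970, -0.0877] → [-0.0108, 0.0469, -0.4575, 0.9744, 0.2250, 0.0000]
q̇ = J⁺·V = [-0.3710, -0.0410, -0.5840, 0.0040, -0.0150]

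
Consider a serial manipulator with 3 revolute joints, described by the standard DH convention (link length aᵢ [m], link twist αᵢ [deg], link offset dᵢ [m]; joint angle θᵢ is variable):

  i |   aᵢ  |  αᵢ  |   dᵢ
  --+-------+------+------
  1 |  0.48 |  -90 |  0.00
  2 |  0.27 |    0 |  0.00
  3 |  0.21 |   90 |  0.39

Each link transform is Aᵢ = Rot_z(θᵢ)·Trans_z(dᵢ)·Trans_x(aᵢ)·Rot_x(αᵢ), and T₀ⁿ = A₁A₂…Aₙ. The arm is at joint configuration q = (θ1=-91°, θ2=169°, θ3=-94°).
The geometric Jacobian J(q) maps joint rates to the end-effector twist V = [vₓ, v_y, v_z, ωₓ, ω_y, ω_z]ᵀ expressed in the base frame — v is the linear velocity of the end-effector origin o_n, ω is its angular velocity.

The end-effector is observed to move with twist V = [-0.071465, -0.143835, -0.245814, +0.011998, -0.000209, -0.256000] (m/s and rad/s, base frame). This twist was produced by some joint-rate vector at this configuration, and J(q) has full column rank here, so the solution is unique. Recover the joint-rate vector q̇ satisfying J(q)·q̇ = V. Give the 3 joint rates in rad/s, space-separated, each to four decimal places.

o_n = [0.3852, -0.2761, -0.2544]
J₁: ẑ×o_n = [0.2761, 0.3852, -0.0000], ω = ẑ
J2: z=[0.9998, -0.0175, 0.0000] o=[-0.0084, -0.4799, 0.0000] → [0.0044, 0.2543, 0.2107, 0.9998, -0.0175, 0.0000]
J3: z=[0.9998, -0.0175, 0.0000] o=[-0.0038, -0.2149, -0.0515] → [0.0035, 0.2028, -0.0544, 0.9998, -0.0175, 0.0000]
q̇ = J⁺·V = [-0.2560, -0.9250, 0.9370]

-0.2560 -0.9250 0.9370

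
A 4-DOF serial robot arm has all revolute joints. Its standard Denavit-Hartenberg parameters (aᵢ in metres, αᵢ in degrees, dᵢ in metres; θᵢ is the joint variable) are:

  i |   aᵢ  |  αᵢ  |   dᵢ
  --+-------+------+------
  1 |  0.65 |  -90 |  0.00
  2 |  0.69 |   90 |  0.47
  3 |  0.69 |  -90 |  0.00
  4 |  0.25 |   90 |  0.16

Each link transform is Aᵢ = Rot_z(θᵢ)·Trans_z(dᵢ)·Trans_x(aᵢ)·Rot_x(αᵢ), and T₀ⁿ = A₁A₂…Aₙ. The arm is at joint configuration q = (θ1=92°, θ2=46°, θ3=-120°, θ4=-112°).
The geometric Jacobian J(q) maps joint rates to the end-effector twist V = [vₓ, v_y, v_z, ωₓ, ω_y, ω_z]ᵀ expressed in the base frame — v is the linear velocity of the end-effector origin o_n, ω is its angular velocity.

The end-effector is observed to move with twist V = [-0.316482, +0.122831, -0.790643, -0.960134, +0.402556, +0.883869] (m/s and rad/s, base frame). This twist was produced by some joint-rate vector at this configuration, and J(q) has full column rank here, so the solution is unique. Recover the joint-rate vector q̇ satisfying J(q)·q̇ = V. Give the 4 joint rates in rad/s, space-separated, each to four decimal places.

o_n = [0.0850, 1.1889, -0.2205]
J₁: ẑ×o_n = [-1.1889, 0.0850, 0.0000], ω = ẑ
J2: z=[-0.9994, -0.0349, 0.0000] o=[-0.0227, 0.6496, 0.0000] → [0.0077, -0.2204, -0.5352, -0.9994, -0.0349, 0.0000]
J3: z=[-0.0251, 0.7189, 0.6947] o=[-0.5091, 1.1122, -0.4963] → [0.1451, 0.4196, -0.4291, -0.0251, 0.7189, 0.6947]
J4: z=[0.4787, 0.6187, -0.6230] o=[0.0964, 0.8936, -0.2482] → [0.2011, -0.0061, 0.1484, 0.4787, 0.6187, -0.6230]
q̇ = J⁺·V = [0.3390, 0.8940, 0.6920, -0.1030]

0.3390 0.8940 0.6920 -0.1030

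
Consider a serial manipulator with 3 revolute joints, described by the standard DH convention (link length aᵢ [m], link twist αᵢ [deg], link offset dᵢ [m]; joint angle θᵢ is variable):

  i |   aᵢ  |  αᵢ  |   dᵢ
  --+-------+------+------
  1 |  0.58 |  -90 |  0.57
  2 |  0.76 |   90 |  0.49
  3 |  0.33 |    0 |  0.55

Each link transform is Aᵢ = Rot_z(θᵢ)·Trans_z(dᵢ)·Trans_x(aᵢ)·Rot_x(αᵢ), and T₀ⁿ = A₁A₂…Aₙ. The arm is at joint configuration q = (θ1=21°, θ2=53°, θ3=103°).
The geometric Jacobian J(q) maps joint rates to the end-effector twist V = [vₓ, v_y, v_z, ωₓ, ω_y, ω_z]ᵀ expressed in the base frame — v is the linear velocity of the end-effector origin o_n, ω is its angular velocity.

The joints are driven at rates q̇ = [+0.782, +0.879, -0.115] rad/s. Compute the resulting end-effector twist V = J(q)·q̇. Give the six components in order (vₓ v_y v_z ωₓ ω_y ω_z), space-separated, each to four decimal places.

o_n = [1.0460, 1.2708, 0.3533]
J₁: ẑ×o_n = [-1.2708, 1.0460, 0.0000], ω = ẑ
J2: z=[-0.3584, 0.9336, 0.0000] o=[0.5415, 0.2079, 0.5700] → [-0.2023, -0.0777, -0.8520, -0.3584, 0.9336, 0.0000]
J3: z=[0.7456, 0.2862, 0.6018] o=[0.7929, 0.8292, -0.0370] → [-0.1541, -0.1387, 0.2568, 0.7456, 0.2862, 0.6018]
V = J·q̇ = [-1.1539, 0.7657, -0.7784, -0.4007, 0.7877, 0.7128]

-1.1539 0.7657 -0.7784 -0.4007 0.7877 0.7128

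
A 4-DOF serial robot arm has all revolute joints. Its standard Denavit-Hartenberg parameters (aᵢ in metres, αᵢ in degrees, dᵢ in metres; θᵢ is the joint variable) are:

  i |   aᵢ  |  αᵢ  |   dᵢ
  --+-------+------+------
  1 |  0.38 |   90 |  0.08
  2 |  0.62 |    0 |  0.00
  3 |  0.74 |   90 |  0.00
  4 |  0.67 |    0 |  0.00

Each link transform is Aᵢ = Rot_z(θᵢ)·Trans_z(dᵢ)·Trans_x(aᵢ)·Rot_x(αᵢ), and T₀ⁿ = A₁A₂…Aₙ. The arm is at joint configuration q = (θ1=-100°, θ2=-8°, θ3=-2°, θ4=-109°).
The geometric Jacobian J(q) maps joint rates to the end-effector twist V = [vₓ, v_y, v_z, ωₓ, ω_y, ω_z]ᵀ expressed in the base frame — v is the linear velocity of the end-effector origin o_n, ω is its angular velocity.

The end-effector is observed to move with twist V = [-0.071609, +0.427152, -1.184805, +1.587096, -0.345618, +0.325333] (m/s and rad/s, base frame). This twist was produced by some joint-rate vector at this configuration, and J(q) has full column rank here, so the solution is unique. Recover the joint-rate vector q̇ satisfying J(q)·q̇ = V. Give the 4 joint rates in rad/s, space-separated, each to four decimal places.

o_n = [0.3620, -1.5950, -0.0969]
J₁: ẑ×o_n = [1.5950, 0.3620, -0.0000], ω = ẑ
J2: z=[-0.9848, 0.1736, 0.0000] o=[-0.0660, -0.3742, 0.0800] → [-0.0307, -0.1742, 1.1279, -0.9848, 0.1736, 0.0000]
J3: z=[-0.9848, 0.1736, 0.0000] o=[-0.1726, -0.9789, -0.0063] → [-0.0157, -0.0892, 0.5139, -0.9848, 0.1736, 0.0000]
J4: z=[0.0302, 0.1710, -0.9848] o=[-0.2991, -1.6966, -0.1348] → [0.1065, -0.6523, -0.1100, 0.0302, 0.1710, -0.9848]
q̇ = J⁺·V = [-0.0420, -0.6380, -0.9850, -0.3730]

-0.0420 -0.6380 -0.9850 -0.3730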